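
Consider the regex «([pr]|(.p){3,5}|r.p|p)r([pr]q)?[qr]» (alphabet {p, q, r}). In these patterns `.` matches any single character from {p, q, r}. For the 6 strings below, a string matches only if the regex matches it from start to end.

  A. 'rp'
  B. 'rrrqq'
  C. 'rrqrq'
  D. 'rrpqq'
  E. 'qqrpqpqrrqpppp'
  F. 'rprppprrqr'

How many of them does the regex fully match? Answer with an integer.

3

A → no match
B → match
C → no match
D → match
E → no match
F → match
Total matched: 3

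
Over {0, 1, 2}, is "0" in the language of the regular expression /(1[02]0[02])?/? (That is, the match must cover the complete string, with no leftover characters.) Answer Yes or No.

No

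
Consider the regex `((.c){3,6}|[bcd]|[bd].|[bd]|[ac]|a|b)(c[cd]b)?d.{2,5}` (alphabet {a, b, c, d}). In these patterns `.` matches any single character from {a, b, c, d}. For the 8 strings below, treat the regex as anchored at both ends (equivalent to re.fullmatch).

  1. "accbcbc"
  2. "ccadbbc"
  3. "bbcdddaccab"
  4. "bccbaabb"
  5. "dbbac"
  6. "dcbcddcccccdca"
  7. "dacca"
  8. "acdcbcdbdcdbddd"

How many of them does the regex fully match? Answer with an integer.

0

1 → no match
2 → no match
3 → no match
4 → no match
5 → no match
6 → no match
7 → no match
8 → no match
Total matched: 0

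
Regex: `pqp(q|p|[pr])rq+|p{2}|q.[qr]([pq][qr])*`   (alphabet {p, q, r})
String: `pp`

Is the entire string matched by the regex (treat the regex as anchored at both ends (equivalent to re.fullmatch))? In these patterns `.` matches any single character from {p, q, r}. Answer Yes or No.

Yes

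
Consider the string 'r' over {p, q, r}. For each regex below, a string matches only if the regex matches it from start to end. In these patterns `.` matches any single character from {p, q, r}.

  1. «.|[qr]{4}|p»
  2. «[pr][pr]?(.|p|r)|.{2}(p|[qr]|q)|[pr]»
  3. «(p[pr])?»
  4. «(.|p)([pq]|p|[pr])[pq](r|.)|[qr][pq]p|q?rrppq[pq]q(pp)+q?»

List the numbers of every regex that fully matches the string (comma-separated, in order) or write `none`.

1 → match
2 → match
3 → no match
4 → no match

1, 2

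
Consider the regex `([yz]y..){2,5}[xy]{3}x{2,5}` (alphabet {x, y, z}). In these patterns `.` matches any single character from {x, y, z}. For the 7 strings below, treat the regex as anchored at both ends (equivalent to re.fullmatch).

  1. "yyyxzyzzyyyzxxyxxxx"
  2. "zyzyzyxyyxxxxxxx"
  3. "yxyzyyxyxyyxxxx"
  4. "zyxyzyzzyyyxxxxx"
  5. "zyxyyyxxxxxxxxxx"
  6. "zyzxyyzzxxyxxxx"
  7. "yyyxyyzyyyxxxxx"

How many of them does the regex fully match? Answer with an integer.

1 → match
2 → match
3 → no match
4 → match
5 → match
6 → match
7 → match
Total matched: 6

6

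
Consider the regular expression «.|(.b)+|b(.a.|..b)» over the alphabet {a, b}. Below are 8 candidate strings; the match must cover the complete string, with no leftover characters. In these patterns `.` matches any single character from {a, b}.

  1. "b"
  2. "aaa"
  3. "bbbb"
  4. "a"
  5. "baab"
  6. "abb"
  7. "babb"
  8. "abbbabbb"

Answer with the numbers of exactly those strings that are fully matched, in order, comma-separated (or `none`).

1. "b" → match
2. "aaa" → no match
3. "bbbb" → match
4. "a" → match
5. "baab" → match
6. "abb" → no match
7. "babb" → match
8. "abbbabbb" → match

1, 3, 4, 5, 7, 8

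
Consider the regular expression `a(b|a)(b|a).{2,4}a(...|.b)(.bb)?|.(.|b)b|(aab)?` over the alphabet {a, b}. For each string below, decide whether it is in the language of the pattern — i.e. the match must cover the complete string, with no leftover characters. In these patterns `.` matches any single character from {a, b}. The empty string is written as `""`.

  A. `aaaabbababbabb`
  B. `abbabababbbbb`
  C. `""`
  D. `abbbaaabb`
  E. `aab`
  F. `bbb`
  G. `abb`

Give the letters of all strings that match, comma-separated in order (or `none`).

A → no match
B → match
C → match
D → match
E → match
F → match
G → match

B, C, D, E, F, G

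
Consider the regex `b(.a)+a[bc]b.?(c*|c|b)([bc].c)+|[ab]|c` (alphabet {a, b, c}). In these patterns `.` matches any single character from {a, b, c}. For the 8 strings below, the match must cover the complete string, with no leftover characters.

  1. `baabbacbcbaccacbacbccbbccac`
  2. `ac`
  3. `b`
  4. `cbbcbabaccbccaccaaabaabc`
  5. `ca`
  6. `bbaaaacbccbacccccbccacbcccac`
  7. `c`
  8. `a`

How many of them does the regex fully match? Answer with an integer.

4

1 → no match
2 → no match
3 → match
4 → no match
5 → no match
6 → match
7 → match
8 → match
Total matched: 4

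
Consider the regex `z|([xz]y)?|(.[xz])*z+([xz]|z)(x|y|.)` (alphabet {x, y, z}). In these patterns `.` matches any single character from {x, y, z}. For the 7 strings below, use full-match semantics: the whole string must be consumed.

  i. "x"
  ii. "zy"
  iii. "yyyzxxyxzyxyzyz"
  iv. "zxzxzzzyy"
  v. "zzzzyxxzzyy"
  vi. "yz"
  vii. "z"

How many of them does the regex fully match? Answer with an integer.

i → no match
ii → match
iii → no match
iv → no match
v → no match
vi → no match
vii → match
Total matched: 2

2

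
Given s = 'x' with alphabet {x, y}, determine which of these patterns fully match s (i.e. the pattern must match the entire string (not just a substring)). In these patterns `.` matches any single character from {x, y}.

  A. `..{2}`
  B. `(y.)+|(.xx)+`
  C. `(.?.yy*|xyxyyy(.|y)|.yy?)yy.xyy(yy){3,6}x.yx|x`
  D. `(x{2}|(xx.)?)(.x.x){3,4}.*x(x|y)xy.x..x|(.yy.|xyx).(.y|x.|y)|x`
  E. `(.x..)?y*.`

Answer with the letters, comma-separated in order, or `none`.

A → no match
B → no match
C → match
D → match
E → match

C, D, E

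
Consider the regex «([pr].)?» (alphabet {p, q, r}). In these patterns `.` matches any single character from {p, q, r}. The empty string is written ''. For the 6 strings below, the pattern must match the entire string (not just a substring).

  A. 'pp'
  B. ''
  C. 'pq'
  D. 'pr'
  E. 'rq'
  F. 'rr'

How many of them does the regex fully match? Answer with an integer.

A → match
B → match
C → match
D → match
E → match
F → match
Total matched: 6

6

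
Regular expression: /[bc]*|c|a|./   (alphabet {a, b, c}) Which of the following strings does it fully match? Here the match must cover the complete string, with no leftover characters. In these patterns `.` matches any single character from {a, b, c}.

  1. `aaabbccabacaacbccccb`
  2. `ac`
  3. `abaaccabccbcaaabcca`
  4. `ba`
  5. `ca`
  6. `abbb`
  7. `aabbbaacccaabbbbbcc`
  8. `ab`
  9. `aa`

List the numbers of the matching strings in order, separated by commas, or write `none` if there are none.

1 → no match
2 → no match
3 → no match
4 → no match
5 → no match
6 → no match
7 → no match
8 → no match
9 → no match

none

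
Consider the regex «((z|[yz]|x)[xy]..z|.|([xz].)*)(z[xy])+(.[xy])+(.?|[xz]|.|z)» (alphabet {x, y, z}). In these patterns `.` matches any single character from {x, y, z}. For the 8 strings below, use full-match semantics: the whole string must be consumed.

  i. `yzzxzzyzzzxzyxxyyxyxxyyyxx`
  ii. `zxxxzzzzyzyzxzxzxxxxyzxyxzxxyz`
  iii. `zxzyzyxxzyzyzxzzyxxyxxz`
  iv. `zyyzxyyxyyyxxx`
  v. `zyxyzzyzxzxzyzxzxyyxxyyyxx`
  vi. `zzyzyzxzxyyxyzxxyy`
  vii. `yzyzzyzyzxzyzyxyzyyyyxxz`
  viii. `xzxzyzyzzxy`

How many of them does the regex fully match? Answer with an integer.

i → no match
ii → no match
iii → no match
iv → no match
v → match
vi → match
vii → no match
viii → no match
Total matched: 2

2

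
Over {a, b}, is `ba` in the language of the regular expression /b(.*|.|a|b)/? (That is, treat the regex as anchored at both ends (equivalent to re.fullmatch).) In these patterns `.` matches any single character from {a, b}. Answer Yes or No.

Yes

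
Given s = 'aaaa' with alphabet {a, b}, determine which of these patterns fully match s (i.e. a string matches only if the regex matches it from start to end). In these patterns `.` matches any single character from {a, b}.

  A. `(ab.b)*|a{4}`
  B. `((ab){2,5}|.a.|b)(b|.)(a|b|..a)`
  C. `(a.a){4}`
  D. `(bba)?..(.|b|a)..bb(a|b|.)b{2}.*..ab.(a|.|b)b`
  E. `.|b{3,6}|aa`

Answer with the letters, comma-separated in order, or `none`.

A → match
B → no match
C → no match
D → no match — must end with 'b'
E → no match

A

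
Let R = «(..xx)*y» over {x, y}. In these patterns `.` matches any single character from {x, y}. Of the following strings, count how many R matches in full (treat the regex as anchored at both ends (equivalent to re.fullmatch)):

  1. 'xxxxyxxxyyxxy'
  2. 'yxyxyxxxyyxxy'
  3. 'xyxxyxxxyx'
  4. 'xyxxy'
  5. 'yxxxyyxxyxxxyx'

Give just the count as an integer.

1 → match
2 → no match
3 → no match — must end with 'y'
4 → match
5 → no match — must end with 'y'
Total matched: 2

2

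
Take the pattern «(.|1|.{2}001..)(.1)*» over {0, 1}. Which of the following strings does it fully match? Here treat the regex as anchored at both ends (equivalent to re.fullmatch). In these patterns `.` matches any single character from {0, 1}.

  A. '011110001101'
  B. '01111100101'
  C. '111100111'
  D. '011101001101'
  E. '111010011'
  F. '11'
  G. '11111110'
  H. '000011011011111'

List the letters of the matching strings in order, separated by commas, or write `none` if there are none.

A → no match
B → no match
C → no match
D → no match
E → no match
F → no match
G → no match
H → match

H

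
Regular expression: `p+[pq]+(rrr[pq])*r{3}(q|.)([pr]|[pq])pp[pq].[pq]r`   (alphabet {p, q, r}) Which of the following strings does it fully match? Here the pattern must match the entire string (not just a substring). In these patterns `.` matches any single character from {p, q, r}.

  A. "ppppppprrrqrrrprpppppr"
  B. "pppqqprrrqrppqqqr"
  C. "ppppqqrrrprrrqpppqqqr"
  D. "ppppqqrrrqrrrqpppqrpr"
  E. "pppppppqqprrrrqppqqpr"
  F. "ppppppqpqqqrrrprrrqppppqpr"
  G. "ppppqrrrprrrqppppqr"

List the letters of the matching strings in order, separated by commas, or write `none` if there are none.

A → match
B → match
C → match
D → match
E → match
F → match
G → no match

A, B, C, D, E, F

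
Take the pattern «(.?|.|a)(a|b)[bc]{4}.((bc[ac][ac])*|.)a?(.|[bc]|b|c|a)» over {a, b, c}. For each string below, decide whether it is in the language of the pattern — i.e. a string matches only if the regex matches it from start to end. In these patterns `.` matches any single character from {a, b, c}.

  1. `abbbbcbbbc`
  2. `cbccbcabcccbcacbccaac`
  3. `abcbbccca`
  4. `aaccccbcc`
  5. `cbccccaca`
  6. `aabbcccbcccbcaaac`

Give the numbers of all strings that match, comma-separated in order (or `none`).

1. `abbbbcbbbc` → no match
2 → match
3. `abcbbccca` → match
4. `aaccccbcc` → match
5. `cbccccaca` → match
6 → match

2, 3, 4, 5, 6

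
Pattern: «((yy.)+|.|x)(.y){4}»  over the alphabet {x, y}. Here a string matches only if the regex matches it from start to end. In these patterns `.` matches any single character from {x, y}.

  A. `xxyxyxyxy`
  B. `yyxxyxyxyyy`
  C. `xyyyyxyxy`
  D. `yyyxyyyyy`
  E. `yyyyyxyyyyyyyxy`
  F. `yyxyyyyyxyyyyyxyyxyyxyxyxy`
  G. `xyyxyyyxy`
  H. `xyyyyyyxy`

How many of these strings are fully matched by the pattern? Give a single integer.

7

A. `xxyxyxyxy` → match
B. `yyxxyxyxyyy` → match
C. `xyyyyxyxy` → match
D. `yyyxyyyyy` → match
E → no match
F → match
G. `xyyxyyyxy` → match
H. `xyyyyyyxy` → match
Total matched: 7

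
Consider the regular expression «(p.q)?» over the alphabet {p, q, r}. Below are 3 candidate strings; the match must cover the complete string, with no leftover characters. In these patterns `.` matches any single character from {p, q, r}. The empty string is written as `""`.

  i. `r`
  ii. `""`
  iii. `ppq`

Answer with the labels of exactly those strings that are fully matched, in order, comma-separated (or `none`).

ii, iii

i → no match
ii → match
iii → match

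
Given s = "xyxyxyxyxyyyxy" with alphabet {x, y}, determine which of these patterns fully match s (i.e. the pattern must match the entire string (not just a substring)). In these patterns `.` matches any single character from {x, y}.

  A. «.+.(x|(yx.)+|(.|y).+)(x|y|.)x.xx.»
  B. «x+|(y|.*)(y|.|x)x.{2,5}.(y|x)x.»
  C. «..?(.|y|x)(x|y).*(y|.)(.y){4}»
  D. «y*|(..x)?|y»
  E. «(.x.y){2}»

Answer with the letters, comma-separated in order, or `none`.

B, C

A → no match
B → match
C → match
D → no match
E → no match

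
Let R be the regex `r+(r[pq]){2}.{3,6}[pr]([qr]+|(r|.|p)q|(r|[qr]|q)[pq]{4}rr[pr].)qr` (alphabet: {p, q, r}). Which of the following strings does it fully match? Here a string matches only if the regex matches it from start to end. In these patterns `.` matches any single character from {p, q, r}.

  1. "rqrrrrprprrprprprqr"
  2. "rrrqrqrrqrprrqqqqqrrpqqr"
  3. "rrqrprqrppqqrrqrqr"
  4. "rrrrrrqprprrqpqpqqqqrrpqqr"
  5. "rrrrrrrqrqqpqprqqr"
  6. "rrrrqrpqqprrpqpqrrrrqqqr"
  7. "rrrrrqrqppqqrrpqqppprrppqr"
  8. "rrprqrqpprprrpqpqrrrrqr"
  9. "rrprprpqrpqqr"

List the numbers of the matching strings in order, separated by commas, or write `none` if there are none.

2, 3, 5, 7, 8, 9

1 → no match
2 → match
3 → match
4 → no match
5 → match
6 → no match
7 → match
8 → match
9 → match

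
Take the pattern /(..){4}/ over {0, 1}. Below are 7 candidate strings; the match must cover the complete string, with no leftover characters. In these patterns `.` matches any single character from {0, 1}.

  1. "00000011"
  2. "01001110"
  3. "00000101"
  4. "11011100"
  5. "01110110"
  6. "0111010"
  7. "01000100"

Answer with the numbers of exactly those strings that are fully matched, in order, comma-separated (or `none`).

1, 2, 3, 4, 5, 7

1 → match
2 → match
3 → match
4 → match
5 → match
6 → no match
7 → match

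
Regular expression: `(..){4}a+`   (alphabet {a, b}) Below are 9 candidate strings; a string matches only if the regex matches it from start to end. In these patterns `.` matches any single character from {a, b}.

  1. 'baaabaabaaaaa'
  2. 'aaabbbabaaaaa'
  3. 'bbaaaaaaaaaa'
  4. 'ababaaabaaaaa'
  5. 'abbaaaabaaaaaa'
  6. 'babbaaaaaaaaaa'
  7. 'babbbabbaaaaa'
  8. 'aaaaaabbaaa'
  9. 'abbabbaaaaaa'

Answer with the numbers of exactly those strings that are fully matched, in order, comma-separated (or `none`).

1, 2, 3, 4, 5, 6, 7, 8, 9

1 → match
2 → match
3 → match
4 → match
5 → match
6 → match
7 → match
8 → match
9 → match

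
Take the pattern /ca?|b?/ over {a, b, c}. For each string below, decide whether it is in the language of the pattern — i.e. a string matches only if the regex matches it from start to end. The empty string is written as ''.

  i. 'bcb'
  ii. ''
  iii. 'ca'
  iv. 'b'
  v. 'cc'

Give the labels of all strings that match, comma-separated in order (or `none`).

ii, iii, iv

i → no match
ii → match
iii → match
iv → match
v → no match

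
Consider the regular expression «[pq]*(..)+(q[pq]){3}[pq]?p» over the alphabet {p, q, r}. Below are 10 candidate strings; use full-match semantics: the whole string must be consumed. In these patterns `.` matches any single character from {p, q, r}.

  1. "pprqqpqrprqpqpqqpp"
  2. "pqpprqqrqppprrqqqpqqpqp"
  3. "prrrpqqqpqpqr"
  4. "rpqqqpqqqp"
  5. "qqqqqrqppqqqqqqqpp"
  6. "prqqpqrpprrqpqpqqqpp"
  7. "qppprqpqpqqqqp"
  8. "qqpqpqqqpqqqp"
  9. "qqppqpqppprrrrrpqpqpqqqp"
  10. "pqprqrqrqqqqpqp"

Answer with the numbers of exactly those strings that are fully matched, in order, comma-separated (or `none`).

1, 4, 5, 6, 7, 8, 9

1 → match
2 → no match
3 → no match — must end with "p"
4 → match
5 → match
6 → match
7 → match
8 → match
9 → match
10 → no match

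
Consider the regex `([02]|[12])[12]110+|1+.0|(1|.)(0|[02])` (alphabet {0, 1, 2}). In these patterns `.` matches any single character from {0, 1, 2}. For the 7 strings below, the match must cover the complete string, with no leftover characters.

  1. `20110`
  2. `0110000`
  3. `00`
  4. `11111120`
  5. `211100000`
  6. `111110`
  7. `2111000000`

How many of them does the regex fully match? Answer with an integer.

5

1 → no match
2 → no match
3 → match
4 → match
5 → match
6 → match
7 → match
Total matched: 5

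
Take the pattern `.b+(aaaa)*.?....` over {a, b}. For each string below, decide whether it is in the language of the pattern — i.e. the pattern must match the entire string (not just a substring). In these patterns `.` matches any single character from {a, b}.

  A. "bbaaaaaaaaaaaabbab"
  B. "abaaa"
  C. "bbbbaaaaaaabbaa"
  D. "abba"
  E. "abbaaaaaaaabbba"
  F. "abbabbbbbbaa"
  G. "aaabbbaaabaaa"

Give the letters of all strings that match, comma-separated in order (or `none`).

A, E

A → match
B → no match
C → no match
D → no match
E → match
F → no match
G → no match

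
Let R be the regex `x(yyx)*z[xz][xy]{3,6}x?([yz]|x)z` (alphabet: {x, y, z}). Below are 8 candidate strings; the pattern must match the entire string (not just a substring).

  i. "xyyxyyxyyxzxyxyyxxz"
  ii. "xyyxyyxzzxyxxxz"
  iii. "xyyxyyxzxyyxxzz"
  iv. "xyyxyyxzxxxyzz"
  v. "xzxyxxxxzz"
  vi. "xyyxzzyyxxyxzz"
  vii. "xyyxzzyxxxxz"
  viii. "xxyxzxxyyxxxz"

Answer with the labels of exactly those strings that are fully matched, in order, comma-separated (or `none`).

i → match
ii → match
iii → match
iv → match
v → match
vi → match
vii → match
viii → no match

i, ii, iii, iv, v, vi, vii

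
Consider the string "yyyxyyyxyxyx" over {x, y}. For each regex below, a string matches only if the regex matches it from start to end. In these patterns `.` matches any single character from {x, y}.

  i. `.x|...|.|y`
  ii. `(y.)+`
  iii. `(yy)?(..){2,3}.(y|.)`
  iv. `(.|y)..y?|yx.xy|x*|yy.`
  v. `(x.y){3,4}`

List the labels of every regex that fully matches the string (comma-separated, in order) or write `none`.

i → no match
ii → match
iii → no match
iv → no match
v → no match — must start with "x"

ii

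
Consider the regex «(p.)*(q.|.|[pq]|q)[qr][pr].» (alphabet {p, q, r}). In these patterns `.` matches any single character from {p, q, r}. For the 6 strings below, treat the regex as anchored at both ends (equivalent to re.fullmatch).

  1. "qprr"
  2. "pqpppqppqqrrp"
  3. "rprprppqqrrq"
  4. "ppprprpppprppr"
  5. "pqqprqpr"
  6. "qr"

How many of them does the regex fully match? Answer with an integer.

1 → no match
2 → match
3 → no match
4 → no match
5 → no match
6 → no match
Total matched: 1

1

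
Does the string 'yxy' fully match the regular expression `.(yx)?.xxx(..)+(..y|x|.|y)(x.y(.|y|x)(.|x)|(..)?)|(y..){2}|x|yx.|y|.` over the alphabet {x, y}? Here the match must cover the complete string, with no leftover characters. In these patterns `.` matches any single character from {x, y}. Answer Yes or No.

Yes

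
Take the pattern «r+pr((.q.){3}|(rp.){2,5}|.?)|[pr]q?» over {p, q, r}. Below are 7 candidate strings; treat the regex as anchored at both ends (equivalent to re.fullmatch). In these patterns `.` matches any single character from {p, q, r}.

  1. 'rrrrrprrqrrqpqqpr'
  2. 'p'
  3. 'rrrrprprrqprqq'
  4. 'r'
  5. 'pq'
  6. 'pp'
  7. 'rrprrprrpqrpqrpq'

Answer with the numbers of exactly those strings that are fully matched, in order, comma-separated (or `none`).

1 → no match
2. 'p' → match
3 → no match
4. 'r' → match
5. 'pq' → match
6. 'pp' → no match
7 → match

2, 4, 5, 7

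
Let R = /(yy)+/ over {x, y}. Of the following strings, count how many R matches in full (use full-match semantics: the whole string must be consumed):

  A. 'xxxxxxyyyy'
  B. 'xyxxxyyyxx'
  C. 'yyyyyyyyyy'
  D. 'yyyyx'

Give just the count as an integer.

1

A → no match — must start with 'yy'
B → no match — must start with 'yy'
C → match
D → no match — must end with 'yy'
Total matched: 1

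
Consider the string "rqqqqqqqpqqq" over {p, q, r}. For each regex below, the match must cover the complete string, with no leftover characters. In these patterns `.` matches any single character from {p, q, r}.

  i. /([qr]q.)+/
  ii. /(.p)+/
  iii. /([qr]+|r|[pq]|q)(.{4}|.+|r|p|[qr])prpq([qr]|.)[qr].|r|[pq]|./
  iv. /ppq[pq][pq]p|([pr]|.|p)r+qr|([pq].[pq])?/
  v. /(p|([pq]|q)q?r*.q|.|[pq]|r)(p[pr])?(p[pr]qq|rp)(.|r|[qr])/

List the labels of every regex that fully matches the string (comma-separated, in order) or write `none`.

i

i → match
ii → no match — must end with "p"
iii → no match
iv → no match
v → no match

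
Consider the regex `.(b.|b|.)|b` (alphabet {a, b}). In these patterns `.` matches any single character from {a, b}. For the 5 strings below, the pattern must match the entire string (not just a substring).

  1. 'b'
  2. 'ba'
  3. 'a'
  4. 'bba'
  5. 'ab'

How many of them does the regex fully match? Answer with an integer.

4

1 → match
2 → match
3 → no match
4 → match
5 → match
Total matched: 4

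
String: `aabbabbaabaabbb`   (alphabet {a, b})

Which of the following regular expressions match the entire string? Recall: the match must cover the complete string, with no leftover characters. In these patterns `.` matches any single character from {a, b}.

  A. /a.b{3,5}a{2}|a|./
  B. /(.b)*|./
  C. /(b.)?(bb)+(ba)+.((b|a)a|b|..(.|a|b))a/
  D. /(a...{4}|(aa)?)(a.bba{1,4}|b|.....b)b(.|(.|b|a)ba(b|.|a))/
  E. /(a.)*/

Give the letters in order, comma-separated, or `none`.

A → no match
B → no match
C → no match — must end with `a`
D → match
E → no match

D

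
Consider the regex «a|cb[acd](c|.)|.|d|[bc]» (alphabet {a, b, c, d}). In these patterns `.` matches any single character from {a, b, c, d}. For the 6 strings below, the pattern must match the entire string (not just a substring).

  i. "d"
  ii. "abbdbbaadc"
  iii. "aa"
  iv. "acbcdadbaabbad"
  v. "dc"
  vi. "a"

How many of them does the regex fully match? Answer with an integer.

i. "d" → match
ii. "abbdbbaadc" → no match
iii. "aa" → no match
iv → no match
v. "dc" → no match
vi. "a" → match
Total matched: 2

2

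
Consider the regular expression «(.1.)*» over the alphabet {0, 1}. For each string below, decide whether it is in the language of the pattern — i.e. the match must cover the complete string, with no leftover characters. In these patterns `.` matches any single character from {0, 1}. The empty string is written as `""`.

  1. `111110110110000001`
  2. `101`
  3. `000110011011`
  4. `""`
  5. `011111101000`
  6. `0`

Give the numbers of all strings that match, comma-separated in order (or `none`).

4

1 → no match
2 → no match
3 → no match
4 → match
5 → no match
6 → no match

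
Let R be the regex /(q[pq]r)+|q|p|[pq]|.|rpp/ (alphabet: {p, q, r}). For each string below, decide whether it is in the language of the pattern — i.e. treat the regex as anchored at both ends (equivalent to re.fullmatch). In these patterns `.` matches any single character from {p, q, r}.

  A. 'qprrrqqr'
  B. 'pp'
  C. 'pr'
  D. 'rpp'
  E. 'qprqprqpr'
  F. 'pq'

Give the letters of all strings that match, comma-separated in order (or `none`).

D, E

A → no match
B → no match
C → no match
D → match
E → match
F → no match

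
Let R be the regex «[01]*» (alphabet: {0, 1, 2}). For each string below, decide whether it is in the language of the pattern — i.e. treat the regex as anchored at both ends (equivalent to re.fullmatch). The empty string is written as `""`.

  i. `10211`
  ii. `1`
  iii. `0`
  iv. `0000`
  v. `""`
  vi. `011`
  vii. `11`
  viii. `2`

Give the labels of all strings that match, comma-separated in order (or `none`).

i → no match
ii → match
iii → match
iv → match
v → match
vi → match
vii → match
viii → no match

ii, iii, iv, v, vi, vii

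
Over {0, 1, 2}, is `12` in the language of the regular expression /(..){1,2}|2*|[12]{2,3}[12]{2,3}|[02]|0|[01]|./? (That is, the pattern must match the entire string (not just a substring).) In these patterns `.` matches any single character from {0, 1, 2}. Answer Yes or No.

Yes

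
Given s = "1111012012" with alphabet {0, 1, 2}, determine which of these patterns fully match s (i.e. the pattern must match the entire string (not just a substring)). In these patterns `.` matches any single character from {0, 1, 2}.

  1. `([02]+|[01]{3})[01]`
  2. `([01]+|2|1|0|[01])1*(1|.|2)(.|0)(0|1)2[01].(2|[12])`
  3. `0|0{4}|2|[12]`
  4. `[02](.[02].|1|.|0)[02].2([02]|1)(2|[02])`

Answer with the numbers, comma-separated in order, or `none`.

2

1 → no match
2 → match
3 → no match
4 → no match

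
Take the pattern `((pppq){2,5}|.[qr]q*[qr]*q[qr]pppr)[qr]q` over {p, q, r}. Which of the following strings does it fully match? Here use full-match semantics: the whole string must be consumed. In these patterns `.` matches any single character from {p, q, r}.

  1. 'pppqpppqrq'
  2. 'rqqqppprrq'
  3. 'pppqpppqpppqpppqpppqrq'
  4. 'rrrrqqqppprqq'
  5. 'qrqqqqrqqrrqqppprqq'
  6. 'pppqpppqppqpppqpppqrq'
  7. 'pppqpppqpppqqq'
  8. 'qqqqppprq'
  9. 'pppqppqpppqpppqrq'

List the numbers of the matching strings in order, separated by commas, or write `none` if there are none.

1, 2, 3, 4, 5, 7

1 → match
2 → match
3 → match
4 → match
5 → match
6 → no match
7 → match
8 → no match
9 → no match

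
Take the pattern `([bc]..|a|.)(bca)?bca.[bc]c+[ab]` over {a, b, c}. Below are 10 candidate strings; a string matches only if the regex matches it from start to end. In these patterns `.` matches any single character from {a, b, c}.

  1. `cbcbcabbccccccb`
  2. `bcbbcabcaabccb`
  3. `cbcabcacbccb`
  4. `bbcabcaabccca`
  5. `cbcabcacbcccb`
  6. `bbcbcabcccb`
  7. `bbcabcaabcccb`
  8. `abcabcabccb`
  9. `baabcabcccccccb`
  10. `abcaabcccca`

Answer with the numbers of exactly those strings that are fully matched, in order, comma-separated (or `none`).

1, 2, 3, 4, 5, 6, 7, 8, 9, 10

1 → match
2 → match
3 → match
4 → match
5 → match
6 → match
7 → match
8 → match
9 → match
10 → match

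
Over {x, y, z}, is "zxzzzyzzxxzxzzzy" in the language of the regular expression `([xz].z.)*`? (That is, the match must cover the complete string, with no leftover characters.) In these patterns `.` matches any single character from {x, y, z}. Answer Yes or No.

Yes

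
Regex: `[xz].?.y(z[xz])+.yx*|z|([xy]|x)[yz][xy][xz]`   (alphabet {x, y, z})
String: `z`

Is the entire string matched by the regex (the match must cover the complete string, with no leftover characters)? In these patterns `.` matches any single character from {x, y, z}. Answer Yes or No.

Yes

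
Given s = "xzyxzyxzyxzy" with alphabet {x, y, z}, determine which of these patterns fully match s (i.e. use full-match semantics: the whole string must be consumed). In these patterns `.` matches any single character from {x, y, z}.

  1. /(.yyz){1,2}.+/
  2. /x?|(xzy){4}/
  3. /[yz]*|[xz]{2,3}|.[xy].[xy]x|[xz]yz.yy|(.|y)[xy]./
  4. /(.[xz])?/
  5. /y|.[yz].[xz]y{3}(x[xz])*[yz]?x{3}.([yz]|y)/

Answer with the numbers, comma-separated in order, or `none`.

1 → no match
2 → match
3 → no match
4 → no match
5 → no match

2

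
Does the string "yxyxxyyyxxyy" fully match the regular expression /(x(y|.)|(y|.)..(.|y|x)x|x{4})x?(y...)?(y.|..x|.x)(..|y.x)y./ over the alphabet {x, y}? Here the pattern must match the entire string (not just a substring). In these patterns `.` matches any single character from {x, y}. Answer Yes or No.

Yes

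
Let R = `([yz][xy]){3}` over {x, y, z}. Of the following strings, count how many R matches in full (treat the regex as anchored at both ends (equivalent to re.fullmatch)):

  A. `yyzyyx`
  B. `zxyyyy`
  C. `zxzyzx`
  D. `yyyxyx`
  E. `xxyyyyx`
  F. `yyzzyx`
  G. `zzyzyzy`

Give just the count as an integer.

A. `yyzyyx` → match
B. `zxyyyy` → match
C. `zxzyzx` → match
D. `yyyxyx` → match
E. `xxyyyyx` → no match
F. `yyzzyx` → no match
G. `zzyzyzy` → no match
Total matched: 4

4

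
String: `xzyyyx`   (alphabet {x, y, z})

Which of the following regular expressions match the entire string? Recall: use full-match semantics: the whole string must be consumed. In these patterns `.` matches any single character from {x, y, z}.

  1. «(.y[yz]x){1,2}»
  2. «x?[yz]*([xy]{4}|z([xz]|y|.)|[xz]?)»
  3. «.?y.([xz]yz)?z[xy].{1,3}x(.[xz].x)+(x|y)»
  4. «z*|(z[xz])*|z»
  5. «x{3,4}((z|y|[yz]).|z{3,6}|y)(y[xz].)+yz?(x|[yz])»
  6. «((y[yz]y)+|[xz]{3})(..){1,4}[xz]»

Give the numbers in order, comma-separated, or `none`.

2

1 → no match
2 → match
3 → no match
4 → no match
5 → no match
6 → no match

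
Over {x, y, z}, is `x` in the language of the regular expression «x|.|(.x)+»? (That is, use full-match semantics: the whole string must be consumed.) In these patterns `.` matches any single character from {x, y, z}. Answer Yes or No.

Yes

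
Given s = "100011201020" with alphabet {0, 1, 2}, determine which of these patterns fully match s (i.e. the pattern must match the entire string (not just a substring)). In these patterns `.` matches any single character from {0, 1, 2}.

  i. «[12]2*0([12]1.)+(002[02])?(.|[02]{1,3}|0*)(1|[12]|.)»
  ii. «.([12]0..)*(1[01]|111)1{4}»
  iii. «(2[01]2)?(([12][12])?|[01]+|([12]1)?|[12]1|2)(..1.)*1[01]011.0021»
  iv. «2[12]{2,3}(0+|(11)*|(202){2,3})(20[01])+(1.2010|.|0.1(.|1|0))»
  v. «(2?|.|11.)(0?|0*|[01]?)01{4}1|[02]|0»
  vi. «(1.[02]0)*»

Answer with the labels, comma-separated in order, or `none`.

vi

i → no match
ii → no match — must end with "1"
iii → no match — must end with "0021"
iv → no match — must start with "2"
v → no match
vi → match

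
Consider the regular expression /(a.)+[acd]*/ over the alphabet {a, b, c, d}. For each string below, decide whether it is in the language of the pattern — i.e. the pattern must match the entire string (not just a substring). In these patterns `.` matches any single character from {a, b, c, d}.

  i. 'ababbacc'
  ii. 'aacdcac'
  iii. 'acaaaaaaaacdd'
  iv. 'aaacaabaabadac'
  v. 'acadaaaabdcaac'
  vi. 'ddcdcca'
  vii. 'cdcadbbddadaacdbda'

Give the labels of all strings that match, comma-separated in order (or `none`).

i → no match
ii → match
iii → match
iv → no match
v → no match
vi → no match — must start with 'a'
vii → no match — must start with 'a'

ii, iii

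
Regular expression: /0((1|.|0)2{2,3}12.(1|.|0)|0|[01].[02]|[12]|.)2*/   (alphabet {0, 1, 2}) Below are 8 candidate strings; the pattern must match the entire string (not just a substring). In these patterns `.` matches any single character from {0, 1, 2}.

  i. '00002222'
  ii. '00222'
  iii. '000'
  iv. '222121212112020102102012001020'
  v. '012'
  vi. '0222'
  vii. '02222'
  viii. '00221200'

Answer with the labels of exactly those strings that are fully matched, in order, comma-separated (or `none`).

i, ii, v, vi, vii, viii

i. '00002222' → match
ii. '00222' → match
iii. '000' → no match
iv → no match — must start with '0'
v. '012' → match
vi. '0222' → match
vii. '02222' → match
viii. '00221200' → match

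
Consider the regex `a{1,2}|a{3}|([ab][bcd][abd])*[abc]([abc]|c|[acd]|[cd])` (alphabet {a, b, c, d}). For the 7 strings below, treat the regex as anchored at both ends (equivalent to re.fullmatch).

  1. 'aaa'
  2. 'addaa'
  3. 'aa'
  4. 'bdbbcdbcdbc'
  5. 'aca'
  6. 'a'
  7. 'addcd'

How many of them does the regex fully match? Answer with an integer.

6

1 → match
2 → match
3 → match
4 → match
5 → no match
6 → match
7 → match
Total matched: 6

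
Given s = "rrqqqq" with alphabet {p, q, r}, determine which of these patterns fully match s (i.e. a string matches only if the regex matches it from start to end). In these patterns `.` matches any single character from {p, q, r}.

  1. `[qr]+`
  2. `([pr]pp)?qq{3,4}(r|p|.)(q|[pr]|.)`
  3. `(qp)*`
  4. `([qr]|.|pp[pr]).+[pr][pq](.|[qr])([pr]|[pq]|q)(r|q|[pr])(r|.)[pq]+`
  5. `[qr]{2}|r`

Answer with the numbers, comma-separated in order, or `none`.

1

1 → match
2 → no match
3 → no match
4 → no match
5 → no match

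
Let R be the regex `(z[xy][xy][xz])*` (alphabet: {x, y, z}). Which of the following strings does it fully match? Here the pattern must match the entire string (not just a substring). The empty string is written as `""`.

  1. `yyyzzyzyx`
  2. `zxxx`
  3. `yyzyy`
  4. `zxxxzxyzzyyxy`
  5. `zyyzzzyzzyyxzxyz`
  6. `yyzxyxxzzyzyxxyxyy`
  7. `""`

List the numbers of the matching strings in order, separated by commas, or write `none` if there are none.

2, 7

1 → no match
2 → match
3 → no match
4 → no match
5 → no match
6 → no match
7 → match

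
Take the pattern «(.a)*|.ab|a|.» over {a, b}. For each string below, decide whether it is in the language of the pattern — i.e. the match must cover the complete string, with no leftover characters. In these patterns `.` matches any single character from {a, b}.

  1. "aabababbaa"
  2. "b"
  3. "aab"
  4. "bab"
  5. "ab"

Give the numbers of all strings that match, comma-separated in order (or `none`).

1. "aabababbaa" → no match
2. "b" → match
3. "aab" → match
4. "bab" → match
5. "ab" → no match

2, 3, 4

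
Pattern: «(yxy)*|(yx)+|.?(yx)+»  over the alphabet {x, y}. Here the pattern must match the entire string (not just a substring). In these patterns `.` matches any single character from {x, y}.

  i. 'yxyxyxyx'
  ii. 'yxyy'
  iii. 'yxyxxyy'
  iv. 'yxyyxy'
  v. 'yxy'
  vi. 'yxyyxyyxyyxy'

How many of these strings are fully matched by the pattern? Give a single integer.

i. 'yxyxyxyx' → match
ii. 'yxyy' → no match
iii. 'yxyxxyy' → no match
iv. 'yxyyxy' → match
v. 'yxy' → match
vi. 'yxyyxyyxyyxy' → match
Total matched: 4

4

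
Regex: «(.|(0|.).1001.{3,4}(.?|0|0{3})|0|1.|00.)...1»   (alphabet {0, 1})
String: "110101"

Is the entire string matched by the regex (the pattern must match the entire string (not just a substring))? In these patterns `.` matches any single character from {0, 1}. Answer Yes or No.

Yes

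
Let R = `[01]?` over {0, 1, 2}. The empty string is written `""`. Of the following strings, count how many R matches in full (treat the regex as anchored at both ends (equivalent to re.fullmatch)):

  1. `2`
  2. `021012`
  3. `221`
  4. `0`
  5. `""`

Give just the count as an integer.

1 → no match
2 → no match
3 → no match
4 → match
5 → match
Total matched: 2

2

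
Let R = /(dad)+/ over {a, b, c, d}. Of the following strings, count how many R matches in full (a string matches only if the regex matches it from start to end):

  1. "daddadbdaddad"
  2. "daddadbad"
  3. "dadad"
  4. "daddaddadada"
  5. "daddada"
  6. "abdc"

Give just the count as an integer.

0

1 → no match
2 → no match — must end with "dad"
3 → no match
4 → no match — must end with "dad"
5 → no match — must end with "dad"
6 → no match — must start with "dad"
Total matched: 0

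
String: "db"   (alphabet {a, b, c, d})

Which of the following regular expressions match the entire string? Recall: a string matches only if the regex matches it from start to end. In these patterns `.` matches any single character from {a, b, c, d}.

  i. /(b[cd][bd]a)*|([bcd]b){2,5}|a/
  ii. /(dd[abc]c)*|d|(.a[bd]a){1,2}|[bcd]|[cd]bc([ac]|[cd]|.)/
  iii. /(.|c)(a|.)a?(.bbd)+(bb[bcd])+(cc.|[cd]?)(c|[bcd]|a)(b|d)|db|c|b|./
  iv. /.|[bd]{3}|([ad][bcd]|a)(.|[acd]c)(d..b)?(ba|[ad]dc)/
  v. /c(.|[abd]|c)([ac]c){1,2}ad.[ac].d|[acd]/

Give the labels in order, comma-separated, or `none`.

i → no match
ii → no match
iii → match
iv → no match
v → no match

iii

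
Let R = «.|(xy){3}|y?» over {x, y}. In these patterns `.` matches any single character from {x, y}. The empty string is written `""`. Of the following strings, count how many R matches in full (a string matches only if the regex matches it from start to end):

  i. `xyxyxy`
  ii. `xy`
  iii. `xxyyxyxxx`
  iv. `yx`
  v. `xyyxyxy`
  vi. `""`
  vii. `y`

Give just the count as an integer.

3

i. `xyxyxy` → match
ii. `xy` → no match
iii. `xxyyxyxxx` → no match
iv. `yx` → no match
v. `xyyxyxy` → no match
vi. `""` → match
vii. `y` → match
Total matched: 3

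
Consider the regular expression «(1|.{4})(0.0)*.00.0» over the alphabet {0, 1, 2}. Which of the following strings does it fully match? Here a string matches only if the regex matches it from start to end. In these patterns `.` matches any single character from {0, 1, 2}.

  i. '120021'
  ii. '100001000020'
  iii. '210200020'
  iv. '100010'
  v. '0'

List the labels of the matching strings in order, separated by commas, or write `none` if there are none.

i → no match — must end with '0'
ii → match
iii → match
iv → match
v → no match

ii, iii, iv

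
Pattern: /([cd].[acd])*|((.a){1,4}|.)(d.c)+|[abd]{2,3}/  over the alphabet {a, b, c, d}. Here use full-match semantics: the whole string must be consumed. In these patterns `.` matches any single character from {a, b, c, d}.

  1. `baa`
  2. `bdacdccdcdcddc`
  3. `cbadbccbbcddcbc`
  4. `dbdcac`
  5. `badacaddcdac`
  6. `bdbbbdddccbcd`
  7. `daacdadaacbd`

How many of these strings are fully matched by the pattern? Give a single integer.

1 → match
2 → no match
3 → no match
4 → match
5 → match
6 → no match
7 → match
Total matched: 4

4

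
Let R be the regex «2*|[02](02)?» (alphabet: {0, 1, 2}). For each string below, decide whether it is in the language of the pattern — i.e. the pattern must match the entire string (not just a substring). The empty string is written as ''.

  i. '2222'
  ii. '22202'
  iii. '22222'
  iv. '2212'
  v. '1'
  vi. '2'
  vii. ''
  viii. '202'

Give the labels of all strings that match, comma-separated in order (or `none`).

i, iii, vi, vii, viii

i → match
ii → no match
iii → match
iv → no match
v → no match
vi → match
vii → match
viii → match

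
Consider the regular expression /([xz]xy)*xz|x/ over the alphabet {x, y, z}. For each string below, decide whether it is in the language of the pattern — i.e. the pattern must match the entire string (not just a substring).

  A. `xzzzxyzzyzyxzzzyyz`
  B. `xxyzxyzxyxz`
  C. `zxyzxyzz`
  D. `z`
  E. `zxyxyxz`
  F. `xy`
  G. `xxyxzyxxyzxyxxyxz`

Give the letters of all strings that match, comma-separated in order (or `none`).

B

A → no match
B. `xxyzxyzxyxz` → match
C. `zxyzxyzz` → no match
D. `z` → no match
E. `zxyxyxz` → no match
F. `xy` → no match
G → no match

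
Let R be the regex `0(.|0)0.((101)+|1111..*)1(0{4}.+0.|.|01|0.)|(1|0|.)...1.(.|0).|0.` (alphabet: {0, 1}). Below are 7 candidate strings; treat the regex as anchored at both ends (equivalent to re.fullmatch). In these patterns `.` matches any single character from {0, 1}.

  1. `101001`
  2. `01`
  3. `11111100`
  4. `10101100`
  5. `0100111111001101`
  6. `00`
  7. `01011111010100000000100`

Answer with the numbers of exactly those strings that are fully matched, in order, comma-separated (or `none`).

1 → no match
2 → match
3 → match
4 → match
5 → match
6 → match
7 → match

2, 3, 4, 5, 6, 7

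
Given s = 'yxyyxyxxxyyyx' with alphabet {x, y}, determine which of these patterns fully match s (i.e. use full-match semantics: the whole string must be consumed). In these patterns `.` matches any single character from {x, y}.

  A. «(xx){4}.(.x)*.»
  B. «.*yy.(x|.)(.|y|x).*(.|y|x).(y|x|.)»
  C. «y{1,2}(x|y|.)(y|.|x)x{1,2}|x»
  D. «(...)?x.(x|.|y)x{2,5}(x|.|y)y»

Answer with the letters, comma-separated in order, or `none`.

A → no match — must start with 'xx'
B → match
C → no match
D → no match — must end with 'y'

B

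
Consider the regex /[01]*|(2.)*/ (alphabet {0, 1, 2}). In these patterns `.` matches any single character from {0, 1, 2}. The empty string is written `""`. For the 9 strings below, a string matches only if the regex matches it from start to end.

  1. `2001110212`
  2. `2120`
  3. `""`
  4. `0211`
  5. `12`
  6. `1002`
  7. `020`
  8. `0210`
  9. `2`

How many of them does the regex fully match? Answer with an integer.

1 → no match
2 → match
3 → match
4 → no match
5 → no match
6 → no match
7 → no match
8 → no match
9 → no match
Total matched: 2

2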